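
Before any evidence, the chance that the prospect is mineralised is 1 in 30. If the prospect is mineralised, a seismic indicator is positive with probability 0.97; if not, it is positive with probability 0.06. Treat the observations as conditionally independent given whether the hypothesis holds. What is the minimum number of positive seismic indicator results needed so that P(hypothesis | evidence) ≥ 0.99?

3

Prior odds: (1/30) ÷ (29/30) = 1/29.
Likelihood ratio of a positive = 0.97/0.06 = 97/6.
Target posterior odds = 0.99/0.01 = 99.
Require (97/6)ⁿ ≥ 99 ÷ (1/29) = 2871.
(97/6)² = 9409/36 falls short of 2871 but (97/6)³ = 912673/216 reaches it, so n = 3.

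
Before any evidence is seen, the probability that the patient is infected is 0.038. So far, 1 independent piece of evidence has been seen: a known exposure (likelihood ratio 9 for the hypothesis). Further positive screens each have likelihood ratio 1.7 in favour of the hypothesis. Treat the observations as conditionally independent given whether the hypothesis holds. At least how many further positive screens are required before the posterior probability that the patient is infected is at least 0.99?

Prior odds = 0.038/0.962 = 19/481.
Bayes factor of the evidence already in hand = 9.
Odds after that evidence = (19/481) × 9 = 171/481.
Target odds = 0.99/0.01 = 99.
Need 1.7ⁿ ≥ 99 ÷ (171/481) = 5291/19.
1.7¹⁰ ≈201.599 falls short of 5291/19 but 1.7¹¹ ≈342.719 reaches it, so n = 11.

11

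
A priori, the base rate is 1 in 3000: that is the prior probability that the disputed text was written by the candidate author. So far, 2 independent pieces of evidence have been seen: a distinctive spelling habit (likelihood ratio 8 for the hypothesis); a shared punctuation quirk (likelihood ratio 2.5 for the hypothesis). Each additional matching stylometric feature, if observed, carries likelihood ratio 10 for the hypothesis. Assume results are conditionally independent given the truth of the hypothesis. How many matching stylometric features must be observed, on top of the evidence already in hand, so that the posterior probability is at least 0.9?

Prior odds = (1/3000)/(2999/3000) = 1/2999.
Combined Bayes factor of the evidence already in hand = 8 × 2.5 = 20.
Odds after that evidence = (1/2999) × 20 = 20/2999.
Target odds = 0.9/0.1 = 9.
Need 10ⁿ ≥ 9 ÷ (20/2999) = 1349.55.
10³ = 1000 falls short of 1349.55 but 10⁴ = 10000 reaches it, so n = 4.

4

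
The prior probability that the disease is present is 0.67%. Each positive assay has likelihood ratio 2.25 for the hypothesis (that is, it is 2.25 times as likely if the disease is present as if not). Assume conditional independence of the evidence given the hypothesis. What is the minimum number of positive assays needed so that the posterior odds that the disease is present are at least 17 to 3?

9

Prior odds: 0.0067 ÷ 0.9933 = 67/9933.
Likelihood ratio per positive assay = 2.25.
Target odds = 17/3.
Need (67/9933) × 2.25ⁿ ≥ 17/3, i.e. 2.25ⁿ ≥ 56287/67.
2.25⁸ = 43046721/65536 falls short of 56287/67 but 2.25⁹ = 387420489/262144 reaches it, so n = 9.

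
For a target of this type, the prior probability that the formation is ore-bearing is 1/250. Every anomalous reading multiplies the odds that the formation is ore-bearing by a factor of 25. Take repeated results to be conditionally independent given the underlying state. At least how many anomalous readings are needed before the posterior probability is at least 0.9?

Prior odds = 0.004/0.996 = 1/249.
Likelihood ratio per anomalous reading = 25.
Target odds: 0.9 ÷ 0.1 = 9.
Require 25ⁿ ≥ 9 ÷ (1/249) = 2241.
25² = 625 falls short of 2241 but 25³ = 15625 reaches it, so n = 3.

3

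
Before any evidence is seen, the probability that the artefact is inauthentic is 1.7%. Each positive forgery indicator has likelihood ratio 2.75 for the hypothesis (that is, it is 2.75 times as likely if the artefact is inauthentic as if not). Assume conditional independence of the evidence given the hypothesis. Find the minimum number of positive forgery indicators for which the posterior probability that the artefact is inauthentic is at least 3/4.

Prior odds = 0.017/0.983 = 17/983.
Likelihood ratio per positive forgery indicator = 2.75.
Target odds: 0.75 ÷ 0.25 = 3.
Require 2.75ⁿ ≥ 3 ÷ (17/983) = 2949/17.
2.75⁵ = 161051/1024 falls short of 2949/17 but 2.75⁶ = 1771561/4096 reaches it, so n = 6.

6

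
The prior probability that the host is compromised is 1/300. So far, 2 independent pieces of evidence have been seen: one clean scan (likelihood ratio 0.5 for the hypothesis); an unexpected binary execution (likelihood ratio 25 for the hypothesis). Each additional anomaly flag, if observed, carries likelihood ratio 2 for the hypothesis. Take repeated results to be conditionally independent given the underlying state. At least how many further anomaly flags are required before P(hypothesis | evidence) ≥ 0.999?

Prior odds = (1/300)/(299/300) = 1/299.
Combined Bayes factor of the evidence already in hand = 0.5 × 25 = 12.5.
Odds after that evidence = (1/299) × 12.5 = 25/598.
Target odds = 0.999/0.001 = 999.
Need 2ⁿ ≥ 999 ÷ (25/598) = 23896.08.
2¹⁴ = 16384 falls short of 23896.08 but 2¹⁵ = 32768 reaches it, so n = 15.

15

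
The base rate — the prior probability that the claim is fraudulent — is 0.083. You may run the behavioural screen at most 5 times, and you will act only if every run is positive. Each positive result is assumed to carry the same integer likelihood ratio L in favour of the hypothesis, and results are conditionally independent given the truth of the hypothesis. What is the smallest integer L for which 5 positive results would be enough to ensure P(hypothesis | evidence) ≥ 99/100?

Prior odds = 0.083/0.917 = 83/917.
Target odds = 0.99/0.01 = 99.
Need L⁵ ≥ 99 ÷ (83/917) = 90783/83.
4⁵ = 1024 < 90783/83 ≤ 3125 = 5⁵, so L = 5.

5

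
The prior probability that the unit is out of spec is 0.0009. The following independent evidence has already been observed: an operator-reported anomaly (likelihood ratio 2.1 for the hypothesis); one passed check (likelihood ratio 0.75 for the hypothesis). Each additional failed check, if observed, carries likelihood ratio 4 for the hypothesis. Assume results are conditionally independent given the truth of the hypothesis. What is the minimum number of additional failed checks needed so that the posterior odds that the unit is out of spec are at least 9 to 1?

7

Prior odds = 0.0009/0.9991 = 9/9991.
Combined Bayes factor of the evidence already in hand = 2.1 × 0.75 = 1.575.
Odds after that evidence = (9/9991) × 1.575 = 567/399640.
Target odds = 9.
Need 4ⁿ ≥ 9 ÷ (567/399640) = 399640/63.
4⁶ = 4096 falls short of 399640/63 but 4⁷ = 16384 reaches it, so n = 7.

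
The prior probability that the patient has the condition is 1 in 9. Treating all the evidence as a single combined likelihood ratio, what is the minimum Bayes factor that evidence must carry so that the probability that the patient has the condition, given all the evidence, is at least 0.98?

Prior odds = (1/9)/(8/9) = 0.125.
Target odds = 0.98/0.02 = 49.
Required Bayes factor = 49 ÷ 0.125 = 392.

392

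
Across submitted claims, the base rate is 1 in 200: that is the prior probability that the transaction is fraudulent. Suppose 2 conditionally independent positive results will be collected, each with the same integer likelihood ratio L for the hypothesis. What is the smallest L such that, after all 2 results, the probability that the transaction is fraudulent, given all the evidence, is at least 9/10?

Prior odds = 0.005/0.995 = 1/199.
Target odds = 0.9/0.1 = 9.
Need L² ≥ 9 ÷ (1/199) = 1791.
42² = 1764 < 1791 ≤ 1849 = 43², so L = 43.

43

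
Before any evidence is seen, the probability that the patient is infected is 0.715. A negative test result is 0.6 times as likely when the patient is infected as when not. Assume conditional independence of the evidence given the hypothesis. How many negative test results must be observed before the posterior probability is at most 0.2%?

Prior odds = 0.715/0.285 = 143/57.
Likelihood ratio per negative test result = 0.6.
Target posterior odds = 0.002/0.998 = 1/499.
Need (143/57) × 0.6ⁿ ≤ 1/499, i.e. 0.6ⁿ ≤ 57/71357.
0.6¹³ ≈0.00130607 is still above 57/71357 but 0.6¹⁴ ≈0.000783642 is at or below it, so n = 14.

14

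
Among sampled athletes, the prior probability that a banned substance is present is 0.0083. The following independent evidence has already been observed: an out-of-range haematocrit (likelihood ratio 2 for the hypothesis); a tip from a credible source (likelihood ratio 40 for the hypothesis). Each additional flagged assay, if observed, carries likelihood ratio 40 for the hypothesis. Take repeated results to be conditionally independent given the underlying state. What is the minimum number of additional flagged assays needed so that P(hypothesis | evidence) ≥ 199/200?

2

Prior odds = 0.0083/0.9917 = 83/9917.
Combined Bayes factor of the evidence already in hand = 2 × 40 = 80.
Odds after that evidence = (83/9917) × 80 = 6640/9917.
Target odds = 0.995/0.005 = 199.
Need 40ⁿ ≥ 199 ÷ (6640/9917) = 1973483/6640.
40¹ = 40 falls short of 1973483/6640 but 40² = 1600 reaches it, so n = 2.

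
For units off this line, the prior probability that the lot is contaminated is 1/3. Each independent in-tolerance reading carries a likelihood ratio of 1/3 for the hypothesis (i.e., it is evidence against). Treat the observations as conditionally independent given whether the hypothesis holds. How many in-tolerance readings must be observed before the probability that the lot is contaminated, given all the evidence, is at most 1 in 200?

Prior odds = (1/3)/(2/3) = 0.5.
Likelihood ratio per in-tolerance reading = 1/3.
Target odds: 0.005 ÷ 0.995 = 1/199.
Require (1/3)ⁿ ≤ 1/199 ÷ 0.5 = 2/199.
(1/3)⁴ = 1/81 is still above 2/199 but (1/3)⁵ = 1/243 is at or below it, so n = 5.

5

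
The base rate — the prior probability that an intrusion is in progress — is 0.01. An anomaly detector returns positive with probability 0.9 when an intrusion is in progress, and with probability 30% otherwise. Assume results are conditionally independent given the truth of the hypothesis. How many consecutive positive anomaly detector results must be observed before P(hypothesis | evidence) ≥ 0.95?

7

Prior odds = 0.01/0.99 = 1/99.
Likelihood ratio of a positive result = 0.9/0.3 = 3.
Target posterior odds = 0.95/0.05 = 19.
Need (1/99) × 3ⁿ ≥ 19, i.e. 3ⁿ ≥ 1881.
3⁶ = 729 falls short of 1881 but 3⁷ = 2187 reaches it, so n = 7.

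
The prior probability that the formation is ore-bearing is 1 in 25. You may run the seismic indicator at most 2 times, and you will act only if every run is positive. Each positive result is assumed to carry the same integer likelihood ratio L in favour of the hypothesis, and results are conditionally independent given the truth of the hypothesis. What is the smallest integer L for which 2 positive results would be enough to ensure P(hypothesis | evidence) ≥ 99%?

Prior odds = 0.04/0.96 = 1/24.
Target odds = 0.99/0.01 = 99.
Need L² ≥ 99 ÷ (1/24) = 2376.
48² = 2304 < 2376 ≤ 2401 = 49², so L = 49.

49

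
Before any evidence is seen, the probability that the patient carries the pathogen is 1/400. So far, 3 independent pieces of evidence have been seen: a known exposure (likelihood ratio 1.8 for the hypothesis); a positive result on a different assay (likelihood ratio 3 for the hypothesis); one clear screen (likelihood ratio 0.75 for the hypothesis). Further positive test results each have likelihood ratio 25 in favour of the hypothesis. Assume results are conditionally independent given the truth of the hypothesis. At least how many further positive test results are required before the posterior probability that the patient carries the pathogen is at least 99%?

3

Prior odds = 0.0025/0.9975 = 1/399.
Combined Bayes factor of the evidence already in hand = 1.8 × 3 × 0.75 = 4.05.
Odds after that evidence = (1/399) × 4.05 = 27/2660.
Target odds = 0.99/0.01 = 99.
Need 25ⁿ ≥ 99 ÷ (27/2660) = 29260/3.
25² = 625 falls short of 29260/3 but 25³ = 15625 reaches it, so n = 3.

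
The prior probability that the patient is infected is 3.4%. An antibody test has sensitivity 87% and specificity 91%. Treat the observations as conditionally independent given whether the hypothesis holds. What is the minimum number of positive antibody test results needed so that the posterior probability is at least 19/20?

3

Prior odds = 0.034/0.966 = 17/483.
False-positive rate = 1 − 0.91 = 0.09; likelihood ratio of a positive = 0.87/0.09 = 29/3.
Target odds: 0.95 ÷ 0.05 = 19.
Require (29/3)ⁿ ≥ 19 ÷ (17/483) = 9177/17.
(29/3)² = 841/9 falls short of 9177/17 but (29/3)³ = 24389/27 reaches it, so n = 3.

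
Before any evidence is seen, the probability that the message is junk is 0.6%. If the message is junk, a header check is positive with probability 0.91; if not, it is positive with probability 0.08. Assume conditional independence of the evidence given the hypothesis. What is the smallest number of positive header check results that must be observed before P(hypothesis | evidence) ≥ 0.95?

Prior odds = 0.006/0.994 = 3/497.
Likelihood ratio of a positive = 0.91/0.08 = 11.375.
Target odds: 0.95 ÷ 0.05 = 19.
Require 11.375ⁿ ≥ 19 ÷ (3/497) = 9443/3.
11.375³ = 753571/512 falls short of 9443/3 but 11.375⁴ = 68574961/4096 reaches it, so n = 4.

4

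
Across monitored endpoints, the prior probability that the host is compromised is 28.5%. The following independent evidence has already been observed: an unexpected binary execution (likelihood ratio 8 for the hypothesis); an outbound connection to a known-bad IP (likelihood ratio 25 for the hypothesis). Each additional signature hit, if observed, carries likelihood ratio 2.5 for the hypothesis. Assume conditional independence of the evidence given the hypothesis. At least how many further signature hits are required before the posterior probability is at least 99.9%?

Prior odds = 0.285/0.715 = 57/143.
Combined Bayes factor of the evidence already in hand = 8 × 25 = 200.
Odds after that evidence = (57/143) × 200 = 11400/143.
Target odds = 0.999/0.001 = 999.
Need 2.5ⁿ ≥ 999 ÷ (11400/143) = 47619/3800.
2.5² = 6.25 falls short of 47619/3800 but 2.5³ = 15.625 reaches it, so n = 3.

3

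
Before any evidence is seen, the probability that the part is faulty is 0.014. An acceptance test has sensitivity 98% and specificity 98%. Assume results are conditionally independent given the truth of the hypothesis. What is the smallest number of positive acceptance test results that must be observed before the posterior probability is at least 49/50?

3

Prior odds = 0.014/0.986 = 7/493.
False-positive rate = 1 − 0.98 = 0.02; likelihood ratio of a positive = 0.98/0.02 = 49.
Target posterior odds = 0.98/0.02 = 49.
Require 49ⁿ ≥ 49 ÷ (7/493) = 3451.
49² = 2401 falls short of 3451 but 49³ = 117649 reaches it, so n = 3.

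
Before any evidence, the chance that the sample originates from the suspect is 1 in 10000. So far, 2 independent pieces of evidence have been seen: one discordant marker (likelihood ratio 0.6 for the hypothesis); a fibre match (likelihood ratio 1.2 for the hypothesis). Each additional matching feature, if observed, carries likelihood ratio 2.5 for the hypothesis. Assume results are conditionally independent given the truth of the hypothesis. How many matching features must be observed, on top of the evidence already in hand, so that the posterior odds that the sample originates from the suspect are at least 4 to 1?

12

Prior odds = 0.0001/0.9999 = 1/9999.
Combined Bayes factor of the evidence already in hand = 0.6 × 1.2 = 0.72.
Odds after that evidence = (1/9999) × 0.72 = 2/27775.
Target odds = 4.
Need 2.5ⁿ ≥ 4 ÷ (2/27775) = 55550.
2.5¹¹ = 48828125/2048 falls short of 55550 but 2.5¹² = 244140625/4096 reaches it, so n = 12.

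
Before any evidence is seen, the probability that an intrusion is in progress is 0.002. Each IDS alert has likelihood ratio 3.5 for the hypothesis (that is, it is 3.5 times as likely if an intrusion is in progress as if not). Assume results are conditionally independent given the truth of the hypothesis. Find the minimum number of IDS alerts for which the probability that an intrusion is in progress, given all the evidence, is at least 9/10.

Prior odds: 0.002 ÷ 0.998 = 1/499.
Likelihood ratio per IDS alert = 3.5.
Target odds: 0.9 ÷ 0.1 = 9.
Require 3.5ⁿ ≥ 9 ÷ (1/499) = 4491.
3.5⁶ = 1838.265625 falls short of 4491 but 3.5⁷ = 823543/128 reaches it, so n = 7.

7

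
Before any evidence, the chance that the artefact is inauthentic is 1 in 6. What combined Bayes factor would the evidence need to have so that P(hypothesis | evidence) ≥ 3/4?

15

Prior odds = (1/6)/(5/6) = 0.2.
Target odds = 0.75/0.25 = 3.
Required Bayes factor = 3 ÷ 0.2 = 15.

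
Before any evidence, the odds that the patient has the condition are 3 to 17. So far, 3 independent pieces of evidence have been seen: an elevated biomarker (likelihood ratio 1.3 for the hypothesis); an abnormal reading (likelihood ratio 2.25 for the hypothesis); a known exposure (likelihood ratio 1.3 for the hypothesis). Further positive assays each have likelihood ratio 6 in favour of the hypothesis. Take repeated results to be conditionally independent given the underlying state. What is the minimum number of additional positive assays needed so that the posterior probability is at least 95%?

2

Prior odds = 3/17.
Combined Bayes factor of the evidence already in hand = 1.3 × 2.25 × 1.3 = 3.8025.
Odds after that evidence = (3/17) × 3.8025 = 4563/6800.
Target odds = 0.95/0.05 = 19.
Need 6ⁿ ≥ 19 ÷ (4563/6800) = 129200/4563.
6¹ = 6 falls short of 129200/4563 but 6² = 36 reaches it, so n = 2.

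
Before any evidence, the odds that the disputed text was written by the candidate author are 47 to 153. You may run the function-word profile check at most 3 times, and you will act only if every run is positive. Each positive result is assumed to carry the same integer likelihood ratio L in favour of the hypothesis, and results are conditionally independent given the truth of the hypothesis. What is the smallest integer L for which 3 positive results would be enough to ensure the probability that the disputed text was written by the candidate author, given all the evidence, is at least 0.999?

15

Prior odds = 47/153.
Target odds = 0.999/0.001 = 999.
Need L³ ≥ 999 ÷ (47/153) = 152847/47.
14³ = 2744 < 152847/47 ≤ 3375 = 15³, so L = 15.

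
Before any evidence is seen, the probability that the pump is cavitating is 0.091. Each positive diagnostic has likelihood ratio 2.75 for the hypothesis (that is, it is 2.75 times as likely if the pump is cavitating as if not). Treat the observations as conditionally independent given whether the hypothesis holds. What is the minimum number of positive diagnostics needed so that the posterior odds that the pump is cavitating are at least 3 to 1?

4

Prior odds: 0.091 ÷ 0.909 = 91/909.
Likelihood ratio per positive diagnostic = 2.75.
Target odds = 3.
Need (91/909) × 2.75ⁿ ≥ 3, i.e. 2.75ⁿ ≥ 2727/91.
2.75³ = 20.796875 falls short of 2727/91 but 2.75⁴ = 57.19140625 reaches it, so n = 4.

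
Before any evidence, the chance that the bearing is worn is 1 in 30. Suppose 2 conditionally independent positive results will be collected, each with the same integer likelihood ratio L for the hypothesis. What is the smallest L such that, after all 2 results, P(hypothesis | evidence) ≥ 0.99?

54

Prior odds = (1/30)/(29/30) = 1/29.
Target odds = 0.99/0.01 = 99.
Need L² ≥ 99 ÷ (1/29) = 2871.
53² = 2809 < 2871 ≤ 2916 = 54², so L = 54.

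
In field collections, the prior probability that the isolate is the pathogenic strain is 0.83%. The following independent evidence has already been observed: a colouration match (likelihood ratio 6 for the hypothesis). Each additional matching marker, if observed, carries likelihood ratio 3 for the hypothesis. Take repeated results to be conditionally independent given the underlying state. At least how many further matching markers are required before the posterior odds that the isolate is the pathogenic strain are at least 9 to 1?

Prior odds = 0.0083/0.9917 = 83/9917.
Bayes factor of the evidence already in hand = 6.
Odds after that evidence = (83/9917) × 6 = 498/9917.
Target odds = 9.
Need 3ⁿ ≥ 9 ÷ (498/9917) = 29751/166.
3⁴ = 81 falls short of 29751/166 but 3⁵ = 243 reaches it, so n = 5.

5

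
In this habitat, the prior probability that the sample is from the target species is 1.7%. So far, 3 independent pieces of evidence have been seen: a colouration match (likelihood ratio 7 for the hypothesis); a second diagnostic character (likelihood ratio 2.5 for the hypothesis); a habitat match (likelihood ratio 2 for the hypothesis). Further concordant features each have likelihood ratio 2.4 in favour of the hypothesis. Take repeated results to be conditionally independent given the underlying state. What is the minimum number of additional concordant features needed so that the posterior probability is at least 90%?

4

Prior odds = 0.017/0.983 = 17/983.
Combined Bayes factor of the evidence already in hand = 7 × 2.5 × 2 = 35.
Odds after that evidence = (17/983) × 35 = 595/983.
Target odds = 0.9/0.1 = 9.
Need 2.4ⁿ ≥ 9 ÷ (595/983) = 8847/595.
2.4³ = 13.824 falls short of 8847/595 but 2.4⁴ = 33.1776 reaches it, so n = 4.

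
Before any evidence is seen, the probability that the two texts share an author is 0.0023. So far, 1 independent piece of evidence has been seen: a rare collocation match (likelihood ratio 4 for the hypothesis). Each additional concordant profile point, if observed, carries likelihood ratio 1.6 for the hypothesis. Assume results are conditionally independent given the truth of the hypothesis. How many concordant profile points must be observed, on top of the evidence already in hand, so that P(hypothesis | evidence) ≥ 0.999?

25

Prior odds = 0.0023/0.9977 = 23/9977.
Bayes factor of the evidence already in hand = 4.
Odds after that evidence = (23/9977) × 4 = 92/9977.
Target odds = 0.999/0.001 = 999.
Need 1.6ⁿ ≥ 999 ÷ (92/9977) = 9967023/92.
1.6²⁴ ≈79228.2 falls short of 9967023/92 but 1.6²⁵ ≈126765 reaches it, so n = 25.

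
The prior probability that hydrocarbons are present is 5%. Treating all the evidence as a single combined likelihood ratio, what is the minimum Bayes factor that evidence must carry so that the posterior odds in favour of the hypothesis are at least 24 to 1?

Prior odds = 0.05/0.95 = 1/19.
Target odds = 24.
Required Bayes factor = 24 ÷ (1/19) = 456.

456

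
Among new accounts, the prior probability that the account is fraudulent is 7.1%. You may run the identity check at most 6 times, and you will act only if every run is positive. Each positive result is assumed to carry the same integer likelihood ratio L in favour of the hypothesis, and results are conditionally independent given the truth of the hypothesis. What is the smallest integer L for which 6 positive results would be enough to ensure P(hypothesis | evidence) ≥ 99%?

4

Prior odds = 0.071/0.929 = 71/929.
Target odds = 0.99/0.01 = 99.
Need L⁶ ≥ 99 ÷ (71/929) = 91971/71.
3⁶ = 729 < 91971/71 ≤ 4096 = 4⁶, so L = 4.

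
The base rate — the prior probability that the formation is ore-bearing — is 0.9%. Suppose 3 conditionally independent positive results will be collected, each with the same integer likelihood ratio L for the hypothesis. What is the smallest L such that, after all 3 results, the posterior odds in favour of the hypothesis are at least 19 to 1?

13

Prior odds = 0.009/0.991 = 9/991.
Target odds = 19.
Need L³ ≥ 19 ÷ (9/991) = 18829/9.
12³ = 1728 < 18829/9 ≤ 2197 = 13³, so L = 13.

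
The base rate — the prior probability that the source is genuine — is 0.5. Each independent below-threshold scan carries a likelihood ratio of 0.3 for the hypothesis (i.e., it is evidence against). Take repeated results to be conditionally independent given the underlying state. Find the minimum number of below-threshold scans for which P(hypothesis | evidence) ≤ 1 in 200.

Prior odds = 0.5/0.5 = 1.
Likelihood ratio per below-threshold scan = 0.3.
Target posterior odds = 0.005/0.995 = 1/199.
Require 0.3ⁿ ≤ 1/199 ÷ 1 = 1/199.
0.3⁴ = 0.0081 is still above 1/199 but 0.3⁵ = 243/100000 is at or below it, so n = 5.

5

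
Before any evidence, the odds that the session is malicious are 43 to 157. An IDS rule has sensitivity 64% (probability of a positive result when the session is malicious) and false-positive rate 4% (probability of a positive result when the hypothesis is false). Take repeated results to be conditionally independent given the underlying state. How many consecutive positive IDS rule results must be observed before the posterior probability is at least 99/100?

Prior odds = 43/157.
Likelihood ratio of a positive result = 0.64/0.04 = 16.
Target posterior odds = 0.99/0.01 = 99.
Need (43/157) × 16ⁿ ≥ 99, i.e. 16ⁿ ≥ 15543/43.
16² = 256 falls short of 15543/43 but 16³ = 4096 reaches it, so n = 3.

3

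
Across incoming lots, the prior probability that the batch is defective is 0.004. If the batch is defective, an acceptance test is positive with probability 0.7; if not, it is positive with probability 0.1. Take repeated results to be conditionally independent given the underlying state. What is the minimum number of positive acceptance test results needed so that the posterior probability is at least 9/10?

Prior odds = 0.004/0.996 = 1/249.
Likelihood ratio of a positive = 0.7/0.1 = 7.
Target odds: 0.9 ÷ 0.1 = 9.
Need (1/249) × 7ⁿ ≥ 9, i.e. 7ⁿ ≥ 2241.
7³ = 343 falls short of 2241 but 7⁴ = 2401 reaches it, so n = 4.

4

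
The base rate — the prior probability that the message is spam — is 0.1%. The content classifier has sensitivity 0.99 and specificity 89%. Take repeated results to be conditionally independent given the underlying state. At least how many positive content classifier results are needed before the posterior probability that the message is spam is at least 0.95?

5

Prior odds: 0.001 ÷ 0.999 = 1/999.
False-positive rate = 1 − 0.89 = 0.11; likelihood ratio of a positive = 0.99/0.11 = 9.
Target odds: 0.95 ÷ 0.05 = 19.
Require 9ⁿ ≥ 19 ÷ (1/999) = 18981.
9⁴ = 6561 falls short of 18981 but 9⁵ = 59049 reaches it, so n = 5.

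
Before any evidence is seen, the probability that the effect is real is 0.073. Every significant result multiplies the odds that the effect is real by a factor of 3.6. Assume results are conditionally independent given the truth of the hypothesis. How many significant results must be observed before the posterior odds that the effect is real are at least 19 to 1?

5

Prior odds = 0.073/0.927 = 73/927.
Likelihood ratio per significant result = 3.6.
Target odds = 19.
Require 3.6ⁿ ≥ 19 ÷ (73/927) = 17613/73.
3.6⁴ = 167.9616 falls short of 17613/73 but 3.6⁵ = 604.66176 reaches it, so n = 5.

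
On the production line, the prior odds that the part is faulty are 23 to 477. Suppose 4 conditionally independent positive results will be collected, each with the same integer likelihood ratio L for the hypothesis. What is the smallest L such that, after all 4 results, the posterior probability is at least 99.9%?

12

Prior odds = 23/477.
Target odds = 0.999/0.001 = 999.
Need L⁴ ≥ 999 ÷ (23/477) = 476523/23.
11⁴ = 14641 < 476523/23 ≤ 20736 = 12⁴, so L = 12.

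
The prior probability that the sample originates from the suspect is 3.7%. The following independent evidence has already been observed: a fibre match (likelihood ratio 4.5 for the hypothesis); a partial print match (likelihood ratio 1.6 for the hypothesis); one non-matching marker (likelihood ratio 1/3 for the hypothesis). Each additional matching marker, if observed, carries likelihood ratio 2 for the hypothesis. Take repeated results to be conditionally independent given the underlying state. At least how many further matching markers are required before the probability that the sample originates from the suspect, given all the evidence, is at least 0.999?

Prior odds = 0.037/0.963 = 37/963.
Combined Bayes factor of the evidence already in hand = 4.5 × 1.6 × (1/3) = 2.4.
Odds after that evidence = (37/963) × 2.4 = 148/1605.
Target odds = 0.999/0.001 = 999.
Need 2ⁿ ≥ 999 ÷ (148/1605) = 10833.75.
2¹³ = 8192 falls short of 10833.75 but 2¹⁴ = 16384 reaches it, so n = 14.

14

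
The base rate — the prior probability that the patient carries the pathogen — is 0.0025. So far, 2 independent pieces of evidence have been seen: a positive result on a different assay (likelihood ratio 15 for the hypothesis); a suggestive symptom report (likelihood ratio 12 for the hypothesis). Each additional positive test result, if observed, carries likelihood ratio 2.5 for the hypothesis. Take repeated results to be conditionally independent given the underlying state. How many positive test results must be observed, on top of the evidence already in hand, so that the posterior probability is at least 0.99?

Prior odds = 0.0025/0.9975 = 1/399.
Combined Bayes factor of the evidence already in hand = 15 × 12 = 180.
Odds after that evidence = (1/399) × 180 = 60/133.
Target odds = 0.99/0.01 = 99.
Need 2.5ⁿ ≥ 99 ÷ (60/133) = 219.45.
2.5⁵ = 97.65625 falls short of 219.45 but 2.5⁶ = 244.140625 reaches it, so n = 6.

6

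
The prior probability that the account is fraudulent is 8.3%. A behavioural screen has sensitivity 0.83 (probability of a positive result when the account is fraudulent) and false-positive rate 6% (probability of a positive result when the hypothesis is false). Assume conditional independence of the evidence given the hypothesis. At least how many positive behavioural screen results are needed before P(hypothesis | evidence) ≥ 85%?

Prior odds = 0.083/0.917 = 83/917.
Likelihood ratio of a positive result = 0.83/0.06 = 83/6.
Target odds: 0.85 ÷ 0.15 = 17/3.
Require (83/6)ⁿ ≥ 17/3 ÷ (83/917) = 15589/249.
(83/6)¹ = 83/6 falls short of 15589/249 but (83/6)² = 6889/36 reaches it, so n = 2.

2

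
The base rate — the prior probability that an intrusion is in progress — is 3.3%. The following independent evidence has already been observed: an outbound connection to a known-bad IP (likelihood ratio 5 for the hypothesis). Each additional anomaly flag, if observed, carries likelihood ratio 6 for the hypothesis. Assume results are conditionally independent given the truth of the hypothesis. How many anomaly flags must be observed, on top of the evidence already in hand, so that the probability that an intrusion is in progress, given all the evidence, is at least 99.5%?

4

Prior odds = 0.033/0.967 = 33/967.
Bayes factor of the evidence already in hand = 5.
Odds after that evidence = (33/967) × 5 = 165/967.
Target odds = 0.995/0.005 = 199.
Need 6ⁿ ≥ 199 ÷ (165/967) = 192433/165.
6³ = 216 falls short of 192433/165 but 6⁴ = 1296 reaches it, so n = 4.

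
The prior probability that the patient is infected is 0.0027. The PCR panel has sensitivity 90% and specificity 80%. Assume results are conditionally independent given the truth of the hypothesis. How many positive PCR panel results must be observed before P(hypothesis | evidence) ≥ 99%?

7

Prior odds: 0.0027 ÷ 0.9973 = 27/9973.
False-positive rate = 1 − 0.8 = 0.2; likelihood ratio of a positive = 0.9/0.2 = 4.5.
Target posterior odds = 0.99/0.01 = 99.
Need (27/9973) × 4.5ⁿ ≥ 99, i.e. 4.5ⁿ ≥ 109703/3.
4.5⁶ = 8303.765625 falls short of 109703/3 but 4.5⁷ = 4782969/128 reaches it, so n = 7.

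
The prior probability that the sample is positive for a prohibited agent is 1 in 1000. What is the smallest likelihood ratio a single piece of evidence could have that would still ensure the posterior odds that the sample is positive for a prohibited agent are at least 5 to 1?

Prior odds = 0.001/0.999 = 1/999.
Target odds = 5.
Required Bayes factor = 5 ÷ (1/999) = 4995.

4995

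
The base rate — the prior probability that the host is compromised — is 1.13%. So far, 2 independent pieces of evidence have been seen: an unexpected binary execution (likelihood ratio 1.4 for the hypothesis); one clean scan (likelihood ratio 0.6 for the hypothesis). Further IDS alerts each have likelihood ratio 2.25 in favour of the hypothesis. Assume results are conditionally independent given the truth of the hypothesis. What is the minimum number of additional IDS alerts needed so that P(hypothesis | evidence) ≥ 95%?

Prior odds = 0.0113/0.9887 = 113/9887.
Combined Bayes factor of the evidence already in hand = 1.4 × 0.6 = 0.84.
Odds after that evidence = (113/9887) × 0.84 = 2373/247175.
Target odds = 0.95/0.05 = 19.
Need 2.25ⁿ ≥ 19 ÷ (2373/247175) = 4696325/2373.
2.25⁹ = 387420489/262144 falls short of 4696325/2373 but 2.25¹⁰ ≈3325.26 reaches it, so n = 10.

10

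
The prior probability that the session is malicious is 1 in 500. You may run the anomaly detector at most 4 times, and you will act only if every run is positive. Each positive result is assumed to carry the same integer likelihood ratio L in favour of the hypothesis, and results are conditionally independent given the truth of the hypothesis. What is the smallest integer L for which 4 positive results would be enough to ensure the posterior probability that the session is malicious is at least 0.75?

Prior odds = 0.002/0.998 = 1/499.
Target odds = 0.75/0.25 = 3.
Need L⁴ ≥ 3 ÷ (1/499) = 1497.
6⁴ = 1296 < 1497 ≤ 2401 = 7⁴, so L = 7.

7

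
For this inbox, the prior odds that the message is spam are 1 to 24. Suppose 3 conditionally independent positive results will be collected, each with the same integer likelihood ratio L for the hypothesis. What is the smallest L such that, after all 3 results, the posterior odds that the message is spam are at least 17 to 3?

6

Prior odds = 1/24.
Target odds = 17/3.
Need L³ ≥ 17/3 ÷ (1/24) = 136.
5³ = 125 < 136 ≤ 216 = 6³, so L = 6.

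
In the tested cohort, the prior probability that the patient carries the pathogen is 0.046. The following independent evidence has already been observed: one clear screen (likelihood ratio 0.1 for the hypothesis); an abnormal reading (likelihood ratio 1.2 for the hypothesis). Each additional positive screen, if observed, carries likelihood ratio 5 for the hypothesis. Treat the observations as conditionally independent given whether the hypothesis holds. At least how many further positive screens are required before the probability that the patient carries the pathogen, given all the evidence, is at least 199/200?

Prior odds = 0.046/0.954 = 23/477.
Combined Bayes factor of the evidence already in hand = 0.1 × 1.2 = 0.12.
Odds after that evidence = (23/477) × 0.12 = 23/3975.
Target odds = 0.995/0.005 = 199.
Need 5ⁿ ≥ 199 ÷ (23/3975) = 791025/23.
5⁶ = 15625 falls short of 791025/23 but 5⁷ = 78125 reaches it, so n = 7.

7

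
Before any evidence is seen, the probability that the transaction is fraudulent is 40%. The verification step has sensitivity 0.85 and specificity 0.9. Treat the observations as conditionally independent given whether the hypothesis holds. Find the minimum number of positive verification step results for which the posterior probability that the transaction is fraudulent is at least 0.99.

3

Prior odds = 0.4/0.6 = 2/3.
False-positive rate = 1 − 0.9 = 0.1; likelihood ratio of a positive = 0.85/0.1 = 8.5.
Target posterior odds = 0.99/0.01 = 99.
Require 8.5ⁿ ≥ 99 ÷ (2/3) = 148.5.
8.5² = 72.25 falls short of 148.5 but 8.5³ = 614.125 reaches it, so n = 3.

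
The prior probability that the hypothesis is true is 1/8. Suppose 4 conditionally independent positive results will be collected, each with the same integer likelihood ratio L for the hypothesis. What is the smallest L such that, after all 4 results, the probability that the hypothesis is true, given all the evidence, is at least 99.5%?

Prior odds = 0.125/0.875 = 1/7.
Target odds = 0.995/0.005 = 199.
Need L⁴ ≥ 199 ÷ (1/7) = 1393.
6⁴ = 1296 < 1393 ≤ 2401 = 7⁴, so L = 7.

7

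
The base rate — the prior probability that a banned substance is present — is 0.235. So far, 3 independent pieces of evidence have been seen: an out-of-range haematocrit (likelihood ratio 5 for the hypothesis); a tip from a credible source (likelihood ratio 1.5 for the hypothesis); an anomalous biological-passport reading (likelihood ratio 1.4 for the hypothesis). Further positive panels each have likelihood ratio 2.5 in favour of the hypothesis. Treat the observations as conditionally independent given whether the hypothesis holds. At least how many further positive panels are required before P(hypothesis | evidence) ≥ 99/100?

Prior odds = 0.235/0.765 = 47/153.
Combined Bayes factor of the evidence already in hand = 5 × 1.5 × 1.4 = 10.5.
Odds after that evidence = (47/153) × 10.5 = 329/102.
Target odds = 0.99/0.01 = 99.
Need 2.5ⁿ ≥ 99 ÷ (329/102) = 10098/329.
2.5³ = 15.625 falls short of 10098/329 but 2.5⁴ = 39.0625 reaches it, so n = 4.

4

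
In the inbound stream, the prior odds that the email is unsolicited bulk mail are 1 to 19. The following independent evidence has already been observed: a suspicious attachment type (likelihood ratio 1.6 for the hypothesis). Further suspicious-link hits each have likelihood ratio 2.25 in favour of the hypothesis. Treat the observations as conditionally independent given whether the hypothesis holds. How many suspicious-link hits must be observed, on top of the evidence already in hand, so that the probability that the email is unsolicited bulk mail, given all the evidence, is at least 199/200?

Prior odds = 1/19.
Bayes factor of the evidence already in hand = 1.6.
Odds after that evidence = (1/19) × 1.6 = 8/95.
Target odds = 0.995/0.005 = 199.
Need 2.25ⁿ ≥ 199 ÷ (8/95) = 2363.125.
2.25⁹ = 387420489/262144 falls short of 2363.125 but 2.25¹⁰ ≈3325.26 reaches it, so n = 10.

10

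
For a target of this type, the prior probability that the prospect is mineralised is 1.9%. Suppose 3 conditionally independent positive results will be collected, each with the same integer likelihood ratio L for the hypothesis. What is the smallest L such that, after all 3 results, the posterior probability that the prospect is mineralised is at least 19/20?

Prior odds = 0.019/0.981 = 19/981.
Target odds = 0.95/0.05 = 19.
Need L³ ≥ 19 ÷ (19/981) = 981.
9³ = 729 < 981 ≤ 1000 = 10³, so L = 10.

10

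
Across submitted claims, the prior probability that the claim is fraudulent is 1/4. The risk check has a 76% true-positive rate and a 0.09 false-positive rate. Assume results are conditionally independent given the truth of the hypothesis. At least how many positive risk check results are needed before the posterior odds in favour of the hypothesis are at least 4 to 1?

2

Prior odds: 0.25 ÷ 0.75 = 1/3.
Likelihood ratio of a positive result = 0.76/0.09 = 76/9.
Target odds = 4.
Require (76/9)ⁿ ≥ 4 ÷ (1/3) = 12.
(76/9)¹ = 76/9 falls short of 12 but (76/9)² = 5776/81 reaches it, so n = 2.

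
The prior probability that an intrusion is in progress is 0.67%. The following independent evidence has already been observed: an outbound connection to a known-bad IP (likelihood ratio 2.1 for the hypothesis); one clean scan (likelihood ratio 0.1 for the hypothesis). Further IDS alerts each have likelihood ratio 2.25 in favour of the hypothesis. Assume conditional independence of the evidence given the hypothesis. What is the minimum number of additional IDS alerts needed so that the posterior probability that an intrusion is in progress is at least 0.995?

Prior odds = 0.0067/0.9933 = 67/9933.
Combined Bayes factor of the evidence already in hand = 2.1 × 0.1 = 0.21.
Odds after that evidence = (67/9933) × 0.21 = 67/47300.
Target odds = 0.995/0.005 = 199.
Need 2.25ⁿ ≥ 199 ÷ (67/47300) = 9412700/67.
2.25¹⁴ ≈85222.7 falls short of 9412700/67 but 2.25¹⁵ ≈191751 reaches it, so n = 15.

15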